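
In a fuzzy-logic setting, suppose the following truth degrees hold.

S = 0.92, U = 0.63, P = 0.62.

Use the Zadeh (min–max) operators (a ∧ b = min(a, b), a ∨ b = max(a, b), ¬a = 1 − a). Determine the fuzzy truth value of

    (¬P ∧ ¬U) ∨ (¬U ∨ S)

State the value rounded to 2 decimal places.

0.92

¬P = 1 − 0.62 = 0.38
¬U = 1 − 0.63 = 0.37
¬P ∧ ¬U = min(a, b) on (0.38, 0.37) = 0.37
¬U = 1 − 0.63 = 0.37
¬U ∨ S = max(a, b) on (0.37, 0.92) = 0.92
(¬P ∧ ¬U) ∨ (¬U ∨ S) = max(a, b) on (0.37, 0.92) = 0.92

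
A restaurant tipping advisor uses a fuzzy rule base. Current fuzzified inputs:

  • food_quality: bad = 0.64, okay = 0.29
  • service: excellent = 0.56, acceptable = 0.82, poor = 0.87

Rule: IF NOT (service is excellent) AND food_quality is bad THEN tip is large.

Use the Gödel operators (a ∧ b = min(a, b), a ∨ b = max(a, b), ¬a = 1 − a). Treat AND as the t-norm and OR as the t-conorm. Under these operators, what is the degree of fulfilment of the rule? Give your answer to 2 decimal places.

0.44

firing strength: ¬excellent=1−0.56=0.44, bad=0.64; AND[min(a, b)] → w = 0.44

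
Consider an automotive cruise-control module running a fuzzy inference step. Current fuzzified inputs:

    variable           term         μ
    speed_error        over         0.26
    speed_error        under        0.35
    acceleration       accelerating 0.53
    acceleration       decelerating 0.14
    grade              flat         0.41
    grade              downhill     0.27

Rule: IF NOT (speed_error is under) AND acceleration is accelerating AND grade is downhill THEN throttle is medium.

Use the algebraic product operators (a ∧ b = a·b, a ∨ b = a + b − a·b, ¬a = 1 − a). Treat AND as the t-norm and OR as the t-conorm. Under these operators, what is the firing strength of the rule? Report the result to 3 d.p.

firing strength: ¬under=1−0.35=0.65, accelerating=0.53, downhill=0.27; AND[a·b] → w = 0.0930

0.093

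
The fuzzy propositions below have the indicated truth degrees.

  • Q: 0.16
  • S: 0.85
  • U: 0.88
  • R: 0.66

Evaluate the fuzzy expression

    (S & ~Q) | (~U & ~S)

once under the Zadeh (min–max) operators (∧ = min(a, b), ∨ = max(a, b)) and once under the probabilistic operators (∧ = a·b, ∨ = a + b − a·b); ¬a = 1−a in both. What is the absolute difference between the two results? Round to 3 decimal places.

Under Zadeh (min–max):
  ~Q = 1 − 0.16 = 0.84
  S & ~Q = min(a, b) on (0.85, 0.84) = 0.84
  ~U = 1 − 0.88 = 0.12
  ~S = 1 − 0.85 = 0.15
  ~U & ~S = min(a, b) on (0.12, 0.15) = 0.12
  (S & ~Q) | (~U & ~S) = max(a, b) on (0.84, 0.12) = 0.84
  → value = 0.8400
Under probabilistic:
  ~Q = 1 − 0.1600 = 0.8400
  S & ~Q = a·b on (0.8500, 0.8400) = 0.7140
  ~U = 1 − 0.8800 = 0.1200
  ~S = 1 − 0.8500 = 0.1500
  ~U & ~S = a·b on (0.1200, 0.1500) = 0.0180
  (S & ~Q) | (~U & ~S) = a + b − a·b on (0.7140, 0.0180) = 0.7191
  → value = 0.7191
|0.8400 − 0.7191| = 0.121

0.121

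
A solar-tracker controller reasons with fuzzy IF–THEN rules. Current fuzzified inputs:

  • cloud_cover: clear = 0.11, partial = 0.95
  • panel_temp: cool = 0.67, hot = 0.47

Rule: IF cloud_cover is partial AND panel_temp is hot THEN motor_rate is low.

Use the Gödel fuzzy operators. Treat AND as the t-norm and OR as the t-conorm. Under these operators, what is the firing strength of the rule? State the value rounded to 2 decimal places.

0.47

firing strength: partial=0.95, hot=0.47; AND[min(a, b)] → w = 0.47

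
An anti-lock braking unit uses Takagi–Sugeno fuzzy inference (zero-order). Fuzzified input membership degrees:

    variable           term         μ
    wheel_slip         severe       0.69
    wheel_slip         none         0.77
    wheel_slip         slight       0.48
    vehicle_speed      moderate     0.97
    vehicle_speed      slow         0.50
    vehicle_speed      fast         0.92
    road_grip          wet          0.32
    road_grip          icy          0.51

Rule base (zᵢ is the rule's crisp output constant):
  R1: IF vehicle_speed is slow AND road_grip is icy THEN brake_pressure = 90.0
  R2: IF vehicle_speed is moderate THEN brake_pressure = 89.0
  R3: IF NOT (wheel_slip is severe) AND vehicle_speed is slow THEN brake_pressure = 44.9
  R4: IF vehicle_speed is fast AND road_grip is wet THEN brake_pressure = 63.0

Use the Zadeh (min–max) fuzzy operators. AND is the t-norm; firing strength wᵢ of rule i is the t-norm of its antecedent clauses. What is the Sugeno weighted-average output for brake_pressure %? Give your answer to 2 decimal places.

R1 (z=90.0): slow=0.50, icy=0.51; AND[min(a, b)] → w = 0.50
R2 (z=89.0): moderate=0.97 → w = 0.97
R3 (z=44.9): ¬severe=1−0.69=0.31, slow=0.50; AND[min(a, b)] → w = 0.31
R4 (z=63.0): fast=0.92, wet=0.32; AND[min(a, b)] → w = 0.32
Weighted average = (0.50·90.0 + 0.97·89.0 + 0.31·44.9 + 0.32·63.0) / (0.50 + 0.97 + 0.31 + 0.32)
  = 165.4090 / 2.1000 = 78.77

78.77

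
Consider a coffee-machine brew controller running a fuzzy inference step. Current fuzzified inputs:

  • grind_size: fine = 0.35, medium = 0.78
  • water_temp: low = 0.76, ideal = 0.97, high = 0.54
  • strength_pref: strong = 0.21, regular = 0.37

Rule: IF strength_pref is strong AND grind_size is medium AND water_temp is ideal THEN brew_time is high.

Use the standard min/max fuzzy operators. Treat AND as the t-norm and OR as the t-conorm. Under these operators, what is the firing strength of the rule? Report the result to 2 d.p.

firing strength: strong=0.21, medium=0.78, ideal=0.97; AND[min(a, b)] → w = 0.21

0.21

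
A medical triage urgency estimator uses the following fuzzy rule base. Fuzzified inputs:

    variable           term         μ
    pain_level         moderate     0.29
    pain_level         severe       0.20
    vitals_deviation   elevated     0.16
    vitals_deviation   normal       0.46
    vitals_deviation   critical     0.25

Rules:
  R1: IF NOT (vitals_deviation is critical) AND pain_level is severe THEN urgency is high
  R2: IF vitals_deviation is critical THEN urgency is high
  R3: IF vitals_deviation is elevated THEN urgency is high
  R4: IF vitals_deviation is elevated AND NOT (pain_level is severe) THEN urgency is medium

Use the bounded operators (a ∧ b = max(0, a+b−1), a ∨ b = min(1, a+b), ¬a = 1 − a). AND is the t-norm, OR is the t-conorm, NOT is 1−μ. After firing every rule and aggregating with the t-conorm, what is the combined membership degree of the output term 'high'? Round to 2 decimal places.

R1: ¬critical=1−0.25=0.75, severe=0.20; AND[max(0, a+b−1)] → w = 0.00
R2: critical=0.25 → w = 0.25
R3: elevated=0.16 → w = 0.16
R4: elevated=0.16, ¬severe=1−0.20=0.80; AND[max(0, a+b−1)] → w = 0.00
Rules with consequent 'high': {R1, R2, R3} → strengths 0.00, 0.25, 0.16
Aggregate via t-conorm [min(1, a+b)]: 0.41

0.41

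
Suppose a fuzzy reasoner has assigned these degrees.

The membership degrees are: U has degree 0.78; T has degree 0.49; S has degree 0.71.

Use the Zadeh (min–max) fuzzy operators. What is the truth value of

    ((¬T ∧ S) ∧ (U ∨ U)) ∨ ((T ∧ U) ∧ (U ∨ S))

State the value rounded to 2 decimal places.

¬T = 1 − 0.49 = 0.51
¬T ∧ S = min(a, b) on (0.51, 0.71) = 0.51
U ∨ U = max(a, b) on (0.78, 0.78) = 0.78
(¬T ∧ S) ∧ (U ∨ U) = min(a, b) on (0.51, 0.78) = 0.51
T ∧ U = min(a, b) on (0.49, 0.78) = 0.49
U ∨ S = max(a, b) on (0.78, 0.71) = 0.78
(T ∧ U) ∧ (U ∨ S) = min(a, b) on (0.49, 0.78) = 0.49
((¬T ∧ S) ∧ (U ∨ U)) ∨ ((T ∧ U) ∧ (U ∨ S)) = max(a, b) on (0.51, 0.49) = 0.51

0.51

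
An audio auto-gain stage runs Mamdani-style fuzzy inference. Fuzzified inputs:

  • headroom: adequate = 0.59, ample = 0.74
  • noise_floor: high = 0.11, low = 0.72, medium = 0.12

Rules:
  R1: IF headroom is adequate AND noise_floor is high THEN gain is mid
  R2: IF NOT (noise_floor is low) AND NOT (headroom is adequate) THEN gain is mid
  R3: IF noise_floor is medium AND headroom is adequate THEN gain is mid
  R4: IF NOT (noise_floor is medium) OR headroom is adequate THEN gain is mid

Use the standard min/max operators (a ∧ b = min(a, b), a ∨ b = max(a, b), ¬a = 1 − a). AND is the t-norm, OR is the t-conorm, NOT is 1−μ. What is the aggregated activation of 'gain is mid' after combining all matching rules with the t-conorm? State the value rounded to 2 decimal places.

0.88

R1: adequate=0.59, high=0.11; AND[min(a, b)] → w = 0.11
R2: ¬low=1−0.72=0.28, ¬adequate=1−0.59=0.41; AND[min(a, b)] → w = 0.28
R3: medium=0.12, adequate=0.59; AND[min(a, b)] → w = 0.12
R4: ¬medium=1−0.12=0.88, adequate=0.59; OR[max(a, b)] → w = 0.88
Rules with consequent 'mid': {R1, R2, R3, R4} → strengths 0.11, 0.28, 0.12, 0.88
Aggregate via t-conorm [max(a, b)]: 0.88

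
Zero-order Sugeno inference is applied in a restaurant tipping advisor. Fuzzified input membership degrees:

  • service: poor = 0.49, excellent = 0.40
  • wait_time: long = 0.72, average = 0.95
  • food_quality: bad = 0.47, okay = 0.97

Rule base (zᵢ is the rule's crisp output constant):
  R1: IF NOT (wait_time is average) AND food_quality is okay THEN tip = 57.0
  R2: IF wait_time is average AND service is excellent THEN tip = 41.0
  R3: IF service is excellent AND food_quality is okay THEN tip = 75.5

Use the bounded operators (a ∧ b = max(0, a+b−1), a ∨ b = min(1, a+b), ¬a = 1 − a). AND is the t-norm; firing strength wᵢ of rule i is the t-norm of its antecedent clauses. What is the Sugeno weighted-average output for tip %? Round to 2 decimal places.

R1 (z=57.0): ¬average=1−0.95=0.05, okay=0.97; AND[max(0, a+b−1)] → w = 0.02
R2 (z=41.0): average=0.95, excellent=0.40; AND[max(0, a+b−1)] → w = 0.35
R3 (z=75.5): excellent=0.40, okay=0.97; AND[max(0, a+b−1)] → w = 0.37
Weighted average = (0.02·57.0 + 0.35·41.0 + 0.37·75.5) / (0.02 + 0.35 + 0.37)
  = 43.4250 / 0.7400 = 58.68

58.68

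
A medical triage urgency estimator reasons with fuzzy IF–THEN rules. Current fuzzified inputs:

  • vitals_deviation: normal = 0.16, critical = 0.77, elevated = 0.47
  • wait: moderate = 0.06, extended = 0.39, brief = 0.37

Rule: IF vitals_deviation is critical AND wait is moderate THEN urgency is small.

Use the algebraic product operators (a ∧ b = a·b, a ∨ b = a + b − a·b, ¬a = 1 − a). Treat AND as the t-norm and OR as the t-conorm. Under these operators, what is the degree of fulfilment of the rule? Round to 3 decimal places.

firing strength: critical=0.77, moderate=0.06; AND[a·b] → w = 0.0462

0.046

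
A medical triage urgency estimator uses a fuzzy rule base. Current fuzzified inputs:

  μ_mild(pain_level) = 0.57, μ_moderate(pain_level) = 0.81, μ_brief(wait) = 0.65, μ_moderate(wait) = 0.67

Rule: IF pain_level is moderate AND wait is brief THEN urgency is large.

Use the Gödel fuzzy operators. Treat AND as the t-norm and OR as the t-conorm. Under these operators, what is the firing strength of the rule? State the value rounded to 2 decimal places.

0.65

firing strength: moderate=0.81, brief=0.65; AND[min(a, b)] → w = 0.65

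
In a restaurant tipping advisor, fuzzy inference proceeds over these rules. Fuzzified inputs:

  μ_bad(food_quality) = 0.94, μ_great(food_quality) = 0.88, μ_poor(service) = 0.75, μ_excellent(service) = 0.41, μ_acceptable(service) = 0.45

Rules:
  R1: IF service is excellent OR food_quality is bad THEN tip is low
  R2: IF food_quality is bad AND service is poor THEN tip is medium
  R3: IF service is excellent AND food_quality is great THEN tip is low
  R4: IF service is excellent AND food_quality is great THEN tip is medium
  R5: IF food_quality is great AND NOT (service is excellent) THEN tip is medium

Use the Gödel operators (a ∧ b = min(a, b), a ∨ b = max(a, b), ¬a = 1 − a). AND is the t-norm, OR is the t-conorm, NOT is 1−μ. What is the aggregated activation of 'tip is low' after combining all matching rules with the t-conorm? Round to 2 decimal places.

R1: excellent=0.41, bad=0.94; OR[max(a, b)] → w = 0.94
R2: bad=0.94, poor=0.75; AND[min(a, b)] → w = 0.75
R3: excellent=0.41, great=0.88; AND[min(a, b)] → w = 0.41
R4: excellent=0.41, great=0.88; AND[min(a, b)] → w = 0.41
R5: great=0.88, ¬excellent=1−0.41=0.59; AND[min(a, b)] → w = 0.59
Rules with consequent 'low': {R1, R3} → strengths 0.94, 0.41
Aggregate via t-conorm [max(a, b)]: 0.94

0.94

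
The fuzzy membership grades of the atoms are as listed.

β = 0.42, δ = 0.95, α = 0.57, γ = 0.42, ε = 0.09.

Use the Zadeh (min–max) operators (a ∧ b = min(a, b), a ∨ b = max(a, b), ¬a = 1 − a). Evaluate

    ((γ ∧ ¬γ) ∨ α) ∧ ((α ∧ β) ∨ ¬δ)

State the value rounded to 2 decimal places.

¬γ = 1 − 0.42 = 0.58
γ ∧ ¬γ = min(a, b) on (0.42, 0.58) = 0.42
(γ ∧ ¬γ) ∨ α = max(a, b) on (0.42, 0.57) = 0.57
α ∧ β = min(a, b) on (0.57, 0.42) = 0.42
¬δ = 1 − 0.95 = 0.05
(α ∧ β) ∨ ¬δ = max(a, b) on (0.42, 0.05) = 0.42
((γ ∧ ¬γ) ∨ α) ∧ ((α ∧ β) ∨ ¬δ) = min(a, b) on (0.57, 0.42) = 0.42

0.42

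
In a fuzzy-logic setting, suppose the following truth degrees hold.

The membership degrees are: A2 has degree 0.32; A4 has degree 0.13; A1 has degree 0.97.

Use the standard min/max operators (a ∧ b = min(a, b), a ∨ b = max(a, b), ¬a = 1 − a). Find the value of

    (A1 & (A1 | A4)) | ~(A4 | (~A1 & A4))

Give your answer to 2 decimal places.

A1 | A4 = max(a, b) on (0.97, 0.13) = 0.97
A1 & (A1 | A4) = min(a, b) on (0.97, 0.97) = 0.97
~A1 = 1 − 0.97 = 0.03
~A1 & A4 = min(a, b) on (0.03, 0.13) = 0.03
A4 | (~A1 & A4) = max(a, b) on (0.13, 0.03) = 0.13
~(A4 | (~A1 & A4)) = 1 − 0.13 = 0.87
(A1 & (A1 | A4)) | ~(A4 | (~A1 & A4)) = max(a, b) on (0.97, 0.87) = 0.97

0.97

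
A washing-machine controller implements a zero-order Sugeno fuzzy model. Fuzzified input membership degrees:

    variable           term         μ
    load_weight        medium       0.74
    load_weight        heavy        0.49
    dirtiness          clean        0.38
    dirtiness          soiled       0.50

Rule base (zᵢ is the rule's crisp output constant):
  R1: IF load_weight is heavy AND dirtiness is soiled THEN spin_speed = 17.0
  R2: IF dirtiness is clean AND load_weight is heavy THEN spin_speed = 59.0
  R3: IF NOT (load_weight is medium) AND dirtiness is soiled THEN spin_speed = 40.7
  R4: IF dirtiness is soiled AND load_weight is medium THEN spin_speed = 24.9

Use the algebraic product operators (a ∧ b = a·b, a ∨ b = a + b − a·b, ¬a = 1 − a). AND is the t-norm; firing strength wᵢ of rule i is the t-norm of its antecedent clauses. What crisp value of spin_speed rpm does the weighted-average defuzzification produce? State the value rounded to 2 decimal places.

R1 (z=17.0): heavy=0.49, soiled=0.50; AND[a·b] → w = 0.2450
R2 (z=59.0): clean=0.38, heavy=0.49; AND[a·b] → w = 0.1862
R3 (z=40.7): ¬medium=1−0.74=0.26, soiled=0.50; AND[a·b] → w = 0.1300
R4 (z=24.9): soiled=0.50, medium=0.74; AND[a·b] → w = 0.3700
Weighted average = (0.2450·17.0 + 0.1862·59.0 + 0.1300·40.7 + 0.3700·24.9) / (0.2450 + 0.1862 + 0.1300 + 0.3700)
  = 29.6548 / 0.9312 = 31.85

31.85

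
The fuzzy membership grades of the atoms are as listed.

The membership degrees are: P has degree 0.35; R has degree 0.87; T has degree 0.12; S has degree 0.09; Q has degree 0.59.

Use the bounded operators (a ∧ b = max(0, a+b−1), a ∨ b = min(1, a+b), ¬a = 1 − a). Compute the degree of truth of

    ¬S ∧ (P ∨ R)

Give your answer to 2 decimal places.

¬S = 1 − 0.09 = 0.91
P ∨ R = min(1, a+b) on (0.35, 0.87) = 1.00
¬S ∧ (P ∨ R) = max(0, a+b−1) on (0.91, 1.00) = 0.91

0.91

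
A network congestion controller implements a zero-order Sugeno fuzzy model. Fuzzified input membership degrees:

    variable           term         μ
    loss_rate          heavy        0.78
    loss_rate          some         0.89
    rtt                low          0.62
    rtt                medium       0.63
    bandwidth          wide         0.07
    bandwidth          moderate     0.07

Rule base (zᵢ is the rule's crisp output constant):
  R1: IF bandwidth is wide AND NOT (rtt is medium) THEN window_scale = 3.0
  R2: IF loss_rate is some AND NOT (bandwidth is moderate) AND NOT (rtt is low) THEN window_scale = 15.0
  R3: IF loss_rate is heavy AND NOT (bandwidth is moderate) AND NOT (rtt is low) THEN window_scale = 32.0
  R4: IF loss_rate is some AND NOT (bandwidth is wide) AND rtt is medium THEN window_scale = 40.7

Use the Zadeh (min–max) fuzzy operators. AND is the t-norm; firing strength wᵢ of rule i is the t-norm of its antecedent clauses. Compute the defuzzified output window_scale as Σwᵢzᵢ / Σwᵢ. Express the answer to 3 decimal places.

29.939

R1 (z=3.0): wide=0.07, ¬medium=1−0.63=0.37; AND[min(a, b)] → w = 0.07
R2 (z=15.0): some=0.89, ¬moderate=1−0.07=0.93, ¬low=1−0.62=0.38; AND[min(a, b)] → w = 0.38
R3 (z=32.0): heavy=0.78, ¬moderate=1−0.07=0.93, ¬low=1−0.62=0.38; AND[min(a, b)] → w = 0.38
R4 (z=40.7): some=0.89, ¬wide=1−0.07=0.93, medium=0.63; AND[min(a, b)] → w = 0.63
Weighted average = (0.07·3.0 + 0.38·15.0 + 0.38·32.0 + 0.63·40.7) / (0.07 + 0.38 + 0.38 + 0.63)
  = 43.7110 / 1.4600 = 29.939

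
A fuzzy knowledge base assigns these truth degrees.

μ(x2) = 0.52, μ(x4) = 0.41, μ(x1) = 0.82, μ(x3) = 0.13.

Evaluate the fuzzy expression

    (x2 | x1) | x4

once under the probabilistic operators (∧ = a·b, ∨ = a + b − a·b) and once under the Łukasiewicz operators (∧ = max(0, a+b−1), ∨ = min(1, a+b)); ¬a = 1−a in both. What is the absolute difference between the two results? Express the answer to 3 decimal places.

0.051

Under probabilistic:
  x2 | x1 = a + b − a·b on (0.5200, 0.8200) = 0.9136
  (x2 | x1) | x4 = a + b − a·b on (0.9136, 0.4100) = 0.9490
  → value = 0.9490
Under Łukasiewicz:
  x2 | x1 = min(1, a+b) on (0.52, 0.82) = 1.00
  (x2 | x1) | x4 = min(1, a+b) on (1.00, 0.41) = 1.00
  → value = 1.0000
|0.9490 − 1.0000| = 0.051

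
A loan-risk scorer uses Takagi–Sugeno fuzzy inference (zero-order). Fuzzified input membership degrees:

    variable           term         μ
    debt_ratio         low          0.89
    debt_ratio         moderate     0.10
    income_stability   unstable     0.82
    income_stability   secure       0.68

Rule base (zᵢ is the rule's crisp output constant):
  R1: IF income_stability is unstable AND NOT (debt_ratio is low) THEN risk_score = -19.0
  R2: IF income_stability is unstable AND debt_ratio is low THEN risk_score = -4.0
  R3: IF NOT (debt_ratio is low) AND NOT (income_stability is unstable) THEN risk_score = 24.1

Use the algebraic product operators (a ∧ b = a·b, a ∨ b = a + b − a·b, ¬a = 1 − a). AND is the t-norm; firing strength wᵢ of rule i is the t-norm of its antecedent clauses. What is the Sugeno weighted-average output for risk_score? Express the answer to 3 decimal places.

R1 (z=-19.0): unstable=0.82, ¬low=1−0.89=0.11; AND[a·b] → w = 0.0902
R2 (z=-4.0): unstable=0.82, low=0.89; AND[a·b] → w = 0.7298
R3 (z=24.1): ¬low=1−0.89=0.11, ¬unstable=1−0.82=0.18; AND[a·b] → w = 0.0198
Weighted average = (0.0902·-19.0 + 0.7298·-4.0 + 0.0198·24.1) / (0.0902 + 0.7298 + 0.0198)
  = -4.1558 / 0.8398 = -4.949

-4.949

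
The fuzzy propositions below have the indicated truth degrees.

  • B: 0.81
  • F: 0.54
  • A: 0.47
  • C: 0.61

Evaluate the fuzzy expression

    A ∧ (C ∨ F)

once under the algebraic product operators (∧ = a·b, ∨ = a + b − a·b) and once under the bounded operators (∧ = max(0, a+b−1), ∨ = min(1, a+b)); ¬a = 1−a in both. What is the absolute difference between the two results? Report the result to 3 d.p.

Under algebraic product:
  C ∨ F = a + b − a·b on (0.6100, 0.5400) = 0.8206
  A ∧ (C ∨ F) = a·b on (0.4700, 0.8206) = 0.3857
  → value = 0.3857
Under bounded:
  C ∨ F = min(1, a+b) on (0.61, 0.54) = 1.00
  A ∧ (C ∨ F) = max(0, a+b−1) on (0.47, 1.00) = 0.47
  → value = 0.4700
|0.3857 − 0.4700| = 0.084

0.084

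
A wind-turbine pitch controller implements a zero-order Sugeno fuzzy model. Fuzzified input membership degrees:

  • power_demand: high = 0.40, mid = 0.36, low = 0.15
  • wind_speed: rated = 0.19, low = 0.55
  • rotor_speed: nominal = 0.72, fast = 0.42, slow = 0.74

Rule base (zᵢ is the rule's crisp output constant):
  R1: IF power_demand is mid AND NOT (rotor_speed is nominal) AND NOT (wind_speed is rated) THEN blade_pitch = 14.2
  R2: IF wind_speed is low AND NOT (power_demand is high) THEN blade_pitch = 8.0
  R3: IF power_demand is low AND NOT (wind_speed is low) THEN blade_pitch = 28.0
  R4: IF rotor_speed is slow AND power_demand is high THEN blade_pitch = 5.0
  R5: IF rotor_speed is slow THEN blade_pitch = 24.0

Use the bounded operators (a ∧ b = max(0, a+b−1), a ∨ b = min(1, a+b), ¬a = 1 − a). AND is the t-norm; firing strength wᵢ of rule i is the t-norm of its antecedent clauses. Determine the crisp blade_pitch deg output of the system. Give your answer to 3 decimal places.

R1 (z=14.2): mid=0.36, ¬nominal=1−0.72=0.28, ¬rated=1−0.19=0.81; AND[max(0, a+b−1)] → w = 0.00
R2 (z=8.0): low=0.55, ¬high=1−0.40=0.60; AND[max(0, a+b−1)] → w = 0.15
R3 (z=28.0): low=0.15, ¬low=1−0.55=0.45; AND[max(0, a+b−1)] → w = 0.00
R4 (z=5.0): slow=0.74, high=0.40; AND[max(0, a+b−1)] → w = 0.14
R5 (z=24.0): slow=0.74 → w = 0.74
Weighted average = (0.00·14.2 + 0.15·8.0 + 0.00·28.0 + 0.14·5.0 + 0.74·24.0) / (0.00 + 0.15 + 0.00 + 0.14 + 0.74)
  = 19.6600 / 1.0300 = 19.087

19.087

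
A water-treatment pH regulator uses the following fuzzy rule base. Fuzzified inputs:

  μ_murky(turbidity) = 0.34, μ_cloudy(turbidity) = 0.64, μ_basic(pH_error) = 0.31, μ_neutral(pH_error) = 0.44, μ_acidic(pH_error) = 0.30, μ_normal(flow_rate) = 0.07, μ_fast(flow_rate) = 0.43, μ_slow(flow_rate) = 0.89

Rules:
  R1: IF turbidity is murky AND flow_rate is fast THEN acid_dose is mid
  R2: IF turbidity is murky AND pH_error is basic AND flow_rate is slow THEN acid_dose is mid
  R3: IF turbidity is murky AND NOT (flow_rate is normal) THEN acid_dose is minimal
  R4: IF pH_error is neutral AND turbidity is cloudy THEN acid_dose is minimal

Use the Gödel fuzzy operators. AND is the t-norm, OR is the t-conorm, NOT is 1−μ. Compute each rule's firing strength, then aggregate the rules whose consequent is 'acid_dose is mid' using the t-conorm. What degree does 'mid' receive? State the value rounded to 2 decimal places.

R1: murky=0.34, fast=0.43; AND[min(a, b)] → w = 0.34
R2: murky=0.34, basic=0.31, slow=0.89; AND[min(a, b)] → w = 0.31
R3: murky=0.34, ¬normal=1−0.07=0.93; AND[min(a, b)] → w = 0.34
R4: neutral=0.44, cloudy=0.64; AND[min(a, b)] → w = 0.44
Rules with consequent 'mid': {R1, R2} → strengths 0.34, 0.31
Aggregate via t-conorm [max(a, b)]: 0.34

0.34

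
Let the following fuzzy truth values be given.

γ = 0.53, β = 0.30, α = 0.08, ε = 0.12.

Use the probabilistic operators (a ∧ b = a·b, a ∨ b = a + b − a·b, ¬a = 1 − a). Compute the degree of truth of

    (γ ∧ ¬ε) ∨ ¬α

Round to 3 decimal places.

0.957

¬ε = 1 − 0.1200 = 0.8800
γ ∧ ¬ε = a·b on (0.5300, 0.8800) = 0.4664
¬α = 1 − 0.0800 = 0.9200
(γ ∧ ¬ε) ∨ ¬α = a + b − a·b on (0.4664, 0.9200) = 0.9573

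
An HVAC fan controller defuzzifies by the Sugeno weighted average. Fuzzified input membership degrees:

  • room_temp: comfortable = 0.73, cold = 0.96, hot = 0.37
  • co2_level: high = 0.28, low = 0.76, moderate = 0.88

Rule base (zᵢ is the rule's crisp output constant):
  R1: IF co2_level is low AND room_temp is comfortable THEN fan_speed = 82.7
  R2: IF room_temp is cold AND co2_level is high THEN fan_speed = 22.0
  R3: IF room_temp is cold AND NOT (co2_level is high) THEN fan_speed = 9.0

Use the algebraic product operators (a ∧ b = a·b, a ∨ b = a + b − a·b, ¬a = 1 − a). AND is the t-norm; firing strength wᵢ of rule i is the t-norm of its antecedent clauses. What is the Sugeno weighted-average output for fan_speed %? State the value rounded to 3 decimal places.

R1 (z=82.7): low=0.76, comfortable=0.73; AND[a·b] → w = 0.5548
R2 (z=22.0): cold=0.96, high=0.28; AND[a·b] → w = 0.2688
R3 (z=9.0): cold=0.96, ¬high=1−0.28=0.72; AND[a·b] → w = 0.6912
Weighted average = (0.5548·82.7 + 0.2688·22.0 + 0.6912·9.0) / (0.5548 + 0.2688 + 0.6912)
  = 58.0164 / 1.5148 = 38.300

38.300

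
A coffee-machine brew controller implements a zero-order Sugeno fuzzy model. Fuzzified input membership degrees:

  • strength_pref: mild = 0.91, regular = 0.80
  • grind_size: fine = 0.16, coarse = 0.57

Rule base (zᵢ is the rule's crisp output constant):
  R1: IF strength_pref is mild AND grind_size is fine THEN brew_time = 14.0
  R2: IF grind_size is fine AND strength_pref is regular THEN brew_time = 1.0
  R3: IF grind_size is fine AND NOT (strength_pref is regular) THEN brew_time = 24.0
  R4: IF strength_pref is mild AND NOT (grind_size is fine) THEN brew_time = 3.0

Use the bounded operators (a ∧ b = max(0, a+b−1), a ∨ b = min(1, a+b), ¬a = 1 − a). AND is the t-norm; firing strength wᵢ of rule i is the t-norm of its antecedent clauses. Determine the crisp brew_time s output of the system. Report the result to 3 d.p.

R1 (z=14.0): mild=0.91, fine=0.16; AND[max(0, a+b−1)] → w = 0.07
R2 (z=1.0): fine=0.16, regular=0.80; AND[max(0, a+b−1)] → w = 0.00
R3 (z=24.0): fine=0.16, ¬regular=1−0.80=0.20; AND[max(0, a+b−1)] → w = 0.00
R4 (z=3.0): mild=0.91, ¬fine=1−0.16=0.84; AND[max(0, a+b−1)] → w = 0.75
Weighted average = (0.07·14.0 + 0.00·1.0 + 0.00·24.0 + 0.75·3.0) / (0.07 + 0.00 + 0.00 + 0.75)
  = 3.2300 / 0.8200 = 3.939

3.939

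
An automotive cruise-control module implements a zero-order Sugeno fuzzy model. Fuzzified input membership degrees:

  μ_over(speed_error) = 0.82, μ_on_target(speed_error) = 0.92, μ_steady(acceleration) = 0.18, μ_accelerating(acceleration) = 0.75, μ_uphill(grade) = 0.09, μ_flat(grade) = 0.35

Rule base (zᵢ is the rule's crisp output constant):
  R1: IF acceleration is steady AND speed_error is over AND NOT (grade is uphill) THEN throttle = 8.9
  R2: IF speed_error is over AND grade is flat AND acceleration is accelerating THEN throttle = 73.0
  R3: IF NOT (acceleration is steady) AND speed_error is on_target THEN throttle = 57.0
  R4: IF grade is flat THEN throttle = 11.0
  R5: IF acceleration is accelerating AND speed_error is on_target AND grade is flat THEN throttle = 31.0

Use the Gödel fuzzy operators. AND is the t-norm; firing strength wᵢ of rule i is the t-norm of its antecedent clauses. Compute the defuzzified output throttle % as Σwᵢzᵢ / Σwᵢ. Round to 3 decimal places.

43.216

R1 (z=8.9): steady=0.18, over=0.82, ¬uphill=1−0.09=0.91; AND[min(a, b)] → w = 0.18
R2 (z=73.0): over=0.82, flat=0.35, accelerating=0.75; AND[min(a, b)] → w = 0.35
R3 (z=57.0): ¬steady=1−0.18=0.82, on_target=0.92; AND[min(a, b)] → w = 0.82
R4 (z=11.0): flat=0.35 → w = 0.35
R5 (z=31.0): accelerating=0.75, on_target=0.92, flat=0.35; AND[min(a, b)] → w = 0.35
Weighted average = (0.18·8.9 + 0.35·73.0 + 0.82·57.0 + 0.35·11.0 + 0.35·31.0) / (0.18 + 0.35 + 0.82 + 0.35 + 0.35)
  = 88.5920 / 2.0500 = 43.216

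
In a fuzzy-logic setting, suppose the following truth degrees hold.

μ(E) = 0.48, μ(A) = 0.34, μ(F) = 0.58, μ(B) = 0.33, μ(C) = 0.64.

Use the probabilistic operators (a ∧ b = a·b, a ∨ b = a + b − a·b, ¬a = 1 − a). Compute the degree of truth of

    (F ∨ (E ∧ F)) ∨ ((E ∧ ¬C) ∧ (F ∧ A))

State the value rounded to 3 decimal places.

0.707

E ∧ F = a·b on (0.4800, 0.5800) = 0.2784
F ∨ (E ∧ F) = a + b − a·b on (0.5800, 0.2784) = 0.6969
¬C = 1 − 0.6400 = 0.3600
E ∧ ¬C = a·b on (0.4800, 0.3600) = 0.1728
F ∧ A = a·b on (0.5800, 0.3400) = 0.1972
(E ∧ ¬C) ∧ (F ∧ A) = a·b on (0.1728, 0.1972) = 0.0341
(F ∨ (E ∧ F)) ∨ ((E ∧ ¬C) ∧ (F ∧ A)) = a + b − a·b on (0.6969, 0.0341) = 0.7073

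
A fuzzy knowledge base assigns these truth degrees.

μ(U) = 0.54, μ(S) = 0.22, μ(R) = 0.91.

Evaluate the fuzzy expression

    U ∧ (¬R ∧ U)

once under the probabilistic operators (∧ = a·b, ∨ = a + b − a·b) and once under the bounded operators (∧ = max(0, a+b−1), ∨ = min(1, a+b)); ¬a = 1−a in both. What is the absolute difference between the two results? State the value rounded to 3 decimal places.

Under probabilistic:
  ¬R = 1 − 0.9100 = 0.0900
  ¬R ∧ U = a·b on (0.0900, 0.5400) = 0.0486
  U ∧ (¬R ∧ U) = a·b on (0.5400, 0.0486) = 0.0262
  → value = 0.0262
Under bounded:
  ¬R = 1 − 0.91 = 0.09
  ¬R ∧ U = max(0, a+b−1) on (0.09, 0.54) = 0.00
  U ∧ (¬R ∧ U) = max(0, a+b−1) on (0.54, 0.00) = 0.00
  → value = 0.0000
|0.0262 − 0.0000| = 0.026

0.026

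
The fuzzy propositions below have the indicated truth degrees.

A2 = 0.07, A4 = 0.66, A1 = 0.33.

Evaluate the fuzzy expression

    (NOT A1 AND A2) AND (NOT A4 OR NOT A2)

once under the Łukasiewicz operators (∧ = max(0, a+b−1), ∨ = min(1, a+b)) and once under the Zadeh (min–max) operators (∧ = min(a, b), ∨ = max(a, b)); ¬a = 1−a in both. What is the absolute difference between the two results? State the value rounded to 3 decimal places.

Under Łukasiewicz:
  NOT A1 = 1 − 0.33 = 0.67
  NOT A1 AND A2 = max(0, a+b−1) on (0.67, 0.07) = 0.00
  NOT A4 = 1 − 0.66 = 0.34
  NOT A2 = 1 − 0.07 = 0.93
  NOT A4 OR NOT A2 = min(1, a+b) on (0.34, 0.93) = 1.00
  (NOT A1 AND A2) AND (NOT A4 OR NOT A2) = max(0, a+b−1) on (0.00, 1.00) = 0.00
  → value = 0.0000
Under Zadeh (min–max):
  NOT A1 = 1 − 0.33 = 0.67
  NOT A1 AND A2 = min(a, b) on (0.67, 0.07) = 0.07
  NOT A4 = 1 − 0.66 = 0.34
  NOT A2 = 1 − 0.07 = 0.93
  NOT A4 OR NOT A2 = max(a, b) on (0.34, 0.93) = 0.93
  (NOT A1 AND A2) AND (NOT A4 OR NOT A2) = min(a, b) on (0.07, 0.93) = 0.07
  → value = 0.0700
|0.0000 − 0.0700| = 0.070

0.070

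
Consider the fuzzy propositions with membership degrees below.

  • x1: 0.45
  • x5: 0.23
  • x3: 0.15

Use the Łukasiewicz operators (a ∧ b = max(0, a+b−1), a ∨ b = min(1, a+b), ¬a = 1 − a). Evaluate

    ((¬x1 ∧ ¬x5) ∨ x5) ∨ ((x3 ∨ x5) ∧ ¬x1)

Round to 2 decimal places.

¬x1 = 1 − 0.45 = 0.55
¬x5 = 1 − 0.23 = 0.77
¬x1 ∧ ¬x5 = max(0, a+b−1) on (0.55, 0.77) = 0.32
(¬x1 ∧ ¬x5) ∨ x5 = min(1, a+b) on (0.32, 0.23) = 0.55
x3 ∨ x5 = min(1, a+b) on (0.15, 0.23) = 0.38
¬x1 = 1 − 0.45 = 0.55
(x3 ∨ x5) ∧ ¬x1 = max(0, a+b−1) on (0.38, 0.55) = 0.00
((¬x1 ∧ ¬x5) ∨ x5) ∨ ((x3 ∨ x5) ∧ ¬x1) = min(1, a+b) on (0.55, 0.00) = 0.55

0.55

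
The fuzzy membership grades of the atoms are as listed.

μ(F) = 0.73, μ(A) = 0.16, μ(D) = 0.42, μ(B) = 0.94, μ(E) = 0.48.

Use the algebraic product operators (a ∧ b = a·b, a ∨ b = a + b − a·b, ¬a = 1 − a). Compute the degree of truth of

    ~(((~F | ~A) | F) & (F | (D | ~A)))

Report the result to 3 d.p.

0.056

~F = 1 − 0.7300 = 0.2700
~A = 1 − 0.1600 = 0.8400
~F | ~A = a + b − a·b on (0.2700, 0.8400) = 0.8832
(~F | ~A) | F = a + b − a·b on (0.8832, 0.7300) = 0.9685
~A = 1 − 0.1600 = 0.8400
D | ~A = a + b − a·b on (0.4200, 0.8400) = 0.9072
F | (D | ~A) = a + b − a·b on (0.7300, 0.9072) = 0.9749
((~F | ~A) | F) & (F | (D | ~A)) = a·b on (0.9685, 0.9749) = 0.9442
~(((~F | ~A) | F) & (F | (D | ~A))) = 1 − 0.9442 = 0.0558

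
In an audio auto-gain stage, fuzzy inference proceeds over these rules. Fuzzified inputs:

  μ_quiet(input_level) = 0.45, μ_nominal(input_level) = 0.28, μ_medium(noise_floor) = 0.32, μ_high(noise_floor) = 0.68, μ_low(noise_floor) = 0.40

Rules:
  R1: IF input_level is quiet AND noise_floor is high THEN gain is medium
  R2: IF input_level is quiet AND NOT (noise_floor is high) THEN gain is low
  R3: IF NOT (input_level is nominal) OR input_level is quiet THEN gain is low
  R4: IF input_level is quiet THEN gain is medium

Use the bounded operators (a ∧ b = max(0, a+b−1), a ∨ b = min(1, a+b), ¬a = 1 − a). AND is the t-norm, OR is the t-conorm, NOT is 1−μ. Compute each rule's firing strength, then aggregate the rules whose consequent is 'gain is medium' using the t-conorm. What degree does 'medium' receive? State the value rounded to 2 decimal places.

R1: quiet=0.45, high=0.68; AND[max(0, a+b−1)] → w = 0.13
R2: quiet=0.45, ¬high=1−0.68=0.32; AND[max(0, a+b−1)] → w = 0.00
R3: ¬nominal=1−0.28=0.72, quiet=0.45; OR[min(1, a+b)] → w = 1.00
R4: quiet=0.45 → w = 0.45
Rules with consequent 'medium': {R1, R4} → strengths 0.13, 0.45
Aggregate via t-conorm [min(1, a+b)]: 0.58

0.58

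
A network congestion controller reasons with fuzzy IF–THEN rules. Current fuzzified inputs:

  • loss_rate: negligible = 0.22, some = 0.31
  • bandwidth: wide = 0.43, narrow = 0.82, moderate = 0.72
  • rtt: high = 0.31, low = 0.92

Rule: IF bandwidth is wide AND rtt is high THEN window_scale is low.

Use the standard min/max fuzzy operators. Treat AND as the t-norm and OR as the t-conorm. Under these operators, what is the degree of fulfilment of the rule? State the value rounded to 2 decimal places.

firing strength: wide=0.43, high=0.31; AND[min(a, b)] → w = 0.31

0.31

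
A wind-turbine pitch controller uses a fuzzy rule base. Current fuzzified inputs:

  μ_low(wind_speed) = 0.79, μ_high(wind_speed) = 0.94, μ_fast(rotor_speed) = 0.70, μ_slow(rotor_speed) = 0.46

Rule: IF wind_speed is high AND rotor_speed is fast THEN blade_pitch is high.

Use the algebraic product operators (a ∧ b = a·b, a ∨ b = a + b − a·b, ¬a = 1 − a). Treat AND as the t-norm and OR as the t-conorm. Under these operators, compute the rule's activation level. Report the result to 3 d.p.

firing strength: high=0.94, fast=0.70; AND[a·b] → w = 0.6580

0.658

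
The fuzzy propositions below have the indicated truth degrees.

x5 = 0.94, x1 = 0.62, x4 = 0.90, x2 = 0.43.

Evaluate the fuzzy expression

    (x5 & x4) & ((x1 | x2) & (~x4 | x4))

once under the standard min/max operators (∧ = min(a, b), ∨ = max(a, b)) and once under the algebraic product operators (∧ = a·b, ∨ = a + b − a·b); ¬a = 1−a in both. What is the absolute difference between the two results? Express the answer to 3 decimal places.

Under standard min/max:
  x5 & x4 = min(a, b) on (0.94, 0.90) = 0.90
  x1 | x2 = max(a, b) on (0.62, 0.43) = 0.62
  ~x4 = 1 − 0.90 = 0.10
  ~x4 | x4 = max(a, b) on (0.10, 0.90) = 0.90
  (x1 | x2) & (~x4 | x4) = min(a, b) on (0.62, 0.90) = 0.62
  (x5 & x4) & ((x1 | x2) & (~x4 | x4)) = min(a, b) on (0.90, 0.62) = 0.62
  → value = 0.6200
Under algebraic product:
  x5 & x4 = a·b on (0.9400, 0.9000) = 0.8460
  x1 | x2 = a + b − a·b on (0.6200, 0.4300) = 0.7834
  ~x4 = 1 − 0.9000 = 0.1000
  ~x4 | x4 = a + b − a·b on (0.1000, 0.9000) = 0.9100
  (x1 | x2) & (~x4 | x4) = a·b on (0.7834, 0.9100) = 0.7129
  (x5 & x4) & ((x1 | x2) & (~x4 | x4)) = a·b on (0.8460, 0.7129) = 0.6031
  → value = 0.6031
|0.6200 − 0.6031| = 0.017

0.017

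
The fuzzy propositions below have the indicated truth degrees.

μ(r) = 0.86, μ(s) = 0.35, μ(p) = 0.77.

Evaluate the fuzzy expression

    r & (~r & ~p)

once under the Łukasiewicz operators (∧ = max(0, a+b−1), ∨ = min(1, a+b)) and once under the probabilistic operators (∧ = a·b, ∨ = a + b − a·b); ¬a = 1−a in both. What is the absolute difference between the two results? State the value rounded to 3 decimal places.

Under Łukasiewicz:
  ~r = 1 − 0.86 = 0.14
  ~p = 1 − 0.77 = 0.23
  ~r & ~p = max(0, a+b−1) on (0.14, 0.23) = 0.00
  r & (~r & ~p) = max(0, a+b−1) on (0.86, 0.00) = 0.00
  → value = 0.0000
Under probabilistic:
  ~r = 1 − 0.8600 = 0.1400
  ~p = 1 − 0.7700 = 0.2300
  ~r & ~p = a·b on (0.1400, 0.2300) = 0.0322
  r & (~r & ~p) = a·b on (0.8600, 0.0322) = 0.0277
  → value = 0.0277
|0.0000 − 0.0277| = 0.028

0.028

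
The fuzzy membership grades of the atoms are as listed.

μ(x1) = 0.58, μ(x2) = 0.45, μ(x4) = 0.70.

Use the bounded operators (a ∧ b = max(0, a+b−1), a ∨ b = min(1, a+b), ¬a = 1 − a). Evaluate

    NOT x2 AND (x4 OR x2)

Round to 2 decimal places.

NOT x2 = 1 − 0.45 = 0.55
x4 OR x2 = min(1, a+b) on (0.70, 0.45) = 1.00
NOT x2 AND (x4 OR x2) = max(0, a+b−1) on (0.55, 1.00) = 0.55

0.55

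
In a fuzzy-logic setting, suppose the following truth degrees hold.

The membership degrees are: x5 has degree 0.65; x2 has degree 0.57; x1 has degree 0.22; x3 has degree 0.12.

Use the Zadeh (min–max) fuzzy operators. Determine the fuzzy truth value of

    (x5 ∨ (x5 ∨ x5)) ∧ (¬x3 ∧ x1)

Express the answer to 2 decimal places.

x5 ∨ x5 = max(a, b) on (0.65, 0.65) = 0.65
x5 ∨ (x5 ∨ x5) = max(a, b) on (0.65, 0.65) = 0.65
¬x3 = 1 − 0.12 = 0.88
¬x3 ∧ x1 = min(a, b) on (0.88, 0.22) = 0.22
(x5 ∨ (x5 ∨ x5)) ∧ (¬x3 ∧ x1) = min(a, b) on (0.65, 0.22) = 0.22

0.22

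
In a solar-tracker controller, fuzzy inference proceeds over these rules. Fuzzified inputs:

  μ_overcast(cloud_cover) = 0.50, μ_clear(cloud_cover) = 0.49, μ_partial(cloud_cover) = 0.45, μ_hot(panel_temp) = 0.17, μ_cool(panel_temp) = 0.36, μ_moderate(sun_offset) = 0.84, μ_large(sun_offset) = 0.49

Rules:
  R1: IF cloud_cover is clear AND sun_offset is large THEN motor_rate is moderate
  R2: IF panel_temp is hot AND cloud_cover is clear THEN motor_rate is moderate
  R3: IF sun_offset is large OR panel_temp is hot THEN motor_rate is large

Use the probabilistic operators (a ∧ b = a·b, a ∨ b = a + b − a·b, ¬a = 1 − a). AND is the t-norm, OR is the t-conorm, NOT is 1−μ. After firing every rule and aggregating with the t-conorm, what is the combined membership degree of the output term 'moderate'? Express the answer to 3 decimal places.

0.303

R1: clear=0.49, large=0.49; AND[a·b] → w = 0.2401
R2: hot=0.17, clear=0.49; AND[a·b] → w = 0.0833
R3: large=0.49, hot=0.17; OR[a + b − a·b] → w = 0.5767
Rules with consequent 'moderate': {R1, R2} → strengths 0.2401, 0.0833
Aggregate via t-conorm [a + b − a·b]: 0.3034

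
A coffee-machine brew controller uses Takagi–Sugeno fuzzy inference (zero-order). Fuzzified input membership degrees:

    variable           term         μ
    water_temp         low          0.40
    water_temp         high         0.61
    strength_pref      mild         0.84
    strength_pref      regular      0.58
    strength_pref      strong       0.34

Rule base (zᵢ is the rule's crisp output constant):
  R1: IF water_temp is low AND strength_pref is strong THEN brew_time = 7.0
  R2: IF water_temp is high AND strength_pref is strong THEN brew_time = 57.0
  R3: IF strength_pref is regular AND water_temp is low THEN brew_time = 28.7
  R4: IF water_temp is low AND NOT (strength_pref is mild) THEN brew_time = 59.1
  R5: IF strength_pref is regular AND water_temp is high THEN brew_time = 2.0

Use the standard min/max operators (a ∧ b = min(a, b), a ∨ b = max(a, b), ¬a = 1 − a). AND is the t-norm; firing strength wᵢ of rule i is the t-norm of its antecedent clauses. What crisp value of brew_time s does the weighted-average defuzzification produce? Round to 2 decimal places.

24.10

R1 (z=7.0): low=0.40, strong=0.34; AND[min(a, b)] → w = 0.34
R2 (z=57.0): high=0.61, strong=0.34; AND[min(a, b)] → w = 0.34
R3 (z=28.7): regular=0.58, low=0.40; AND[min(a, b)] → w = 0.40
R4 (z=59.1): low=0.40, ¬mild=1−0.84=0.16; AND[min(a, b)] → w = 0.16
R5 (z=2.0): regular=0.58, high=0.61; AND[min(a, b)] → w = 0.58
Weighted average = (0.34·7.0 + 0.34·57.0 + 0.40·28.7 + 0.16·59.1 + 0.58·2.0) / (0.34 + 0.34 + 0.40 + 0.16 + 0.58)
  = 43.8560 / 1.8200 = 24.10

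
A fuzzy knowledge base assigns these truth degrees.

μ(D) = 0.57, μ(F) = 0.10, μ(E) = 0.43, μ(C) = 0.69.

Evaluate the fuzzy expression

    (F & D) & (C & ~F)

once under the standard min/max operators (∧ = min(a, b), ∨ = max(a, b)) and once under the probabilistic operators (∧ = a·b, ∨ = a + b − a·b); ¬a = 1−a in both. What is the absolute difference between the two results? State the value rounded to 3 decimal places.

Under standard min/max:
  F & D = min(a, b) on (0.10, 0.57) = 0.10
  ~F = 1 − 0.10 = 0.90
  C & ~F = min(a, b) on (0.69, 0.90) = 0.69
  (F & D) & (C & ~F) = min(a, b) on (0.10, 0.69) = 0.10
  → value = 0.1000
Under probabilistic:
  F & D = a·b on (0.1000, 0.5700) = 0.0570
  ~F = 1 − 0.1000 = 0.9000
  C & ~F = a·b on (0.6900, 0.9000) = 0.6210
  (F & D) & (C & ~F) = a·b on (0.0570, 0.6210) = 0.0354
  → value = 0.0354
|0.1000 − 0.0354| = 0.065

0.065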